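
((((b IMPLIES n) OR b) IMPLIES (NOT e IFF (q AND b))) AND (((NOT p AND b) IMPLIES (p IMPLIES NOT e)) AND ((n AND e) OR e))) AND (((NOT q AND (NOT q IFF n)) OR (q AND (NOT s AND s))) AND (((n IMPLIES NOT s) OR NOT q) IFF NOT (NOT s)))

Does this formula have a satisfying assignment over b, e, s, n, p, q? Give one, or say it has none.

b=F, e=T, s=T, n=T, p=F, q=F

  (((b IMPLIES n) OR b) IMPLIES (NOT e IFF (q AND b))) AND (((NOT p AND b) IMPLIES (p IMPLIES NOT e)) AND ((n AND e) OR e)) = True
    ((b IMPLIES n) OR b) IMPLIES (NOT e IFF (q AND b)) = True
      (b IMPLIES n) OR b = True
        b IMPLIES n = True
      NOT e IFF (q AND b) = True
        NOT e = False
        q AND b = False
    ((NOT p AND b) IMPLIES (p IMPLIES NOT e)) AND ((n AND e) OR e) = True
      (NOT p AND b) IMPLIES (p IMPLIES NOT e) = True
        NOT p AND b = False
          NOT p = True
        p IMPLIES NOT e = True
          NOT e = False
      (n AND e) OR e = True
        n AND e = True
  ((NOT q AND (NOT q IFF n)) OR (q AND (NOT s AND s))) AND (((n IMPLIES NOT s) OR NOT q) IFF NOT (NOT s)) = True
    (NOT q AND (NOT q IFF n)) OR (q AND (NOT s AND s)) = True
      NOT q AND (NOT q IFF n) = True
        NOT q = True
        NOT q IFF n = True
          NOT q = True
      q AND (NOT s AND s) = False
        NOT s AND s = False
          NOT s = False
    ((n IMPLIES NOT s) OR NOT q) IFF NOT (NOT s) = True
      (n IMPLIES NOT s) OR NOT q = True
        n IMPLIES NOT s = False
          NOT s = False
        NOT q = True
      NOT (NOT s) = True
        NOT s = False
Both conjuncts True, so the formula holds.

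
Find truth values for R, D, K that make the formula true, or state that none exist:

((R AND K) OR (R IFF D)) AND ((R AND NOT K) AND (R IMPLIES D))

R = True, D = True, K = False

  (R AND K) OR (R IFF D) = True
    R AND K = False
    R IFF D = True
  (R AND NOT K) AND (R IMPLIES D) = True
    R AND NOT K = True
      NOT K = True
    R IMPLIES D = True
Both conjuncts True, so the formula holds.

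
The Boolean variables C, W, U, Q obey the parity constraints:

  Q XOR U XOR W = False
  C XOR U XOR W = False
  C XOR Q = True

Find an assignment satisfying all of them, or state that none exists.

Adding constraints 1, 2, 3 mod 2: every variable appears an even number of times on the left, so the left side is 0.
But the right sides sum to 1 (mod 2). 0 ≠ 1 — the system is inconsistent.

No satisfying assignment exists.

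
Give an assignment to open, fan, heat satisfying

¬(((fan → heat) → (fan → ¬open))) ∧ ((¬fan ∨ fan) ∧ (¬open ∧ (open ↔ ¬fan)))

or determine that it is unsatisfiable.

Unsatisfiable — no assignment works.

Case open = True: the conjunct ¬open is False.
Case open = False: the conjunct ¬(((fan → heat) → (fan → ¬open))) becomes ¬(((fan → heat) → True)) = False.
Both cases fail — unsatisfiable.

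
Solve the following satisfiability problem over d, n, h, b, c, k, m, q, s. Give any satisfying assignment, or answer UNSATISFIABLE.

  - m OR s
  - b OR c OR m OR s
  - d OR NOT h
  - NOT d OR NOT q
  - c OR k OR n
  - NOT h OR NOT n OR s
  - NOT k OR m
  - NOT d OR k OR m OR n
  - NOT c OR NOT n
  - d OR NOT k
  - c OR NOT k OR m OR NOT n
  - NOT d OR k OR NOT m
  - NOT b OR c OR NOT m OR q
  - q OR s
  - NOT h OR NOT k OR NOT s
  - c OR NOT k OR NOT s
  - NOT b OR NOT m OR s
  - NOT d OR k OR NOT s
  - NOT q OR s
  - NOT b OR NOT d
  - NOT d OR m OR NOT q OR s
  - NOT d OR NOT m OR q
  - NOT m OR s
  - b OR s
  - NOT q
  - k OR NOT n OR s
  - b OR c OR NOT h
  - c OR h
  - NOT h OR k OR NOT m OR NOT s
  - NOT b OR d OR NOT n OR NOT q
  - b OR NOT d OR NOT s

Unit clause (NOT q) forces q = False.
In (q OR s) only s is left, so s = True.
Set d = False.
  then (d OR NOT h) forces h = False.
  then (d OR NOT k) forces k = False.
  then (c OR h) forces c = True.
  then (NOT c OR NOT n) forces n = False.
Set b = False.
Set m = True.
All clauses satisfied.

d = False, n = False, h = False, b = False, c = True, k = False, m = True, q = False, s = True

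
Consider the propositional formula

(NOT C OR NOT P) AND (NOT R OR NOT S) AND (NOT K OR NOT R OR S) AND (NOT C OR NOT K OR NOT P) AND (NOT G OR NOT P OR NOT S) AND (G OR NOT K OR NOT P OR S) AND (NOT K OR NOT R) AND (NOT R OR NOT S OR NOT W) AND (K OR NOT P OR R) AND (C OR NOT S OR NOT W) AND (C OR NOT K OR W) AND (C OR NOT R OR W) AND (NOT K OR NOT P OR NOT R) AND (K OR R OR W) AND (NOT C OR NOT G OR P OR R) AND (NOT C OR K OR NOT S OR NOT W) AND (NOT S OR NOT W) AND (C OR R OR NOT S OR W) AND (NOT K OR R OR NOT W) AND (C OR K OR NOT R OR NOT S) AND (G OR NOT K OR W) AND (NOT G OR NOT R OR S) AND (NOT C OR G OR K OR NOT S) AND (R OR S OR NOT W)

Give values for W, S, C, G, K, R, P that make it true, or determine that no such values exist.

Set W = True.
  then (NOT S OR NOT W) forces S = False.
  then (R OR S OR NOT W) forces R = True.
  then (NOT K OR NOT R OR S) forces K = False.
  then (NOT G OR NOT R OR S) forces G = False.
Set C = False.
Set P = False.
All clauses satisfied.

W=T; S=F; C=F; G=F; K=F; R=T; P=F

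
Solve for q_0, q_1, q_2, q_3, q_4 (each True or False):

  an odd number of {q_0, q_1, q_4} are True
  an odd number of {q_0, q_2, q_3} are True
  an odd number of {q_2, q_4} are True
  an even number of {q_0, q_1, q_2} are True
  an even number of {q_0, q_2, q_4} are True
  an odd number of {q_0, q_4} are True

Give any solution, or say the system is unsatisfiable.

q_0: True; q_1: False; q_2: True; q_3: True; q_4: False

{q_0, q_1, q_4}: 1 true → odd ✓
{q_0, q_2, q_3}: 3 true → odd ✓
{q_2, q_4}: 1 true → odd ✓
{q_0, q_1, q_2}: 2 true → even ✓
{q_0, q_2, q_4}: 2 true → even ✓
{q_0, q_4}: 1 true → odd ✓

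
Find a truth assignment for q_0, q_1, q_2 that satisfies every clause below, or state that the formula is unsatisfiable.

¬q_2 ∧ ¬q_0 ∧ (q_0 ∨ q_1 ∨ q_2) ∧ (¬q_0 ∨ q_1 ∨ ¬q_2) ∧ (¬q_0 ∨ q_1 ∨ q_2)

q_0=F, q_1=T, q_2=F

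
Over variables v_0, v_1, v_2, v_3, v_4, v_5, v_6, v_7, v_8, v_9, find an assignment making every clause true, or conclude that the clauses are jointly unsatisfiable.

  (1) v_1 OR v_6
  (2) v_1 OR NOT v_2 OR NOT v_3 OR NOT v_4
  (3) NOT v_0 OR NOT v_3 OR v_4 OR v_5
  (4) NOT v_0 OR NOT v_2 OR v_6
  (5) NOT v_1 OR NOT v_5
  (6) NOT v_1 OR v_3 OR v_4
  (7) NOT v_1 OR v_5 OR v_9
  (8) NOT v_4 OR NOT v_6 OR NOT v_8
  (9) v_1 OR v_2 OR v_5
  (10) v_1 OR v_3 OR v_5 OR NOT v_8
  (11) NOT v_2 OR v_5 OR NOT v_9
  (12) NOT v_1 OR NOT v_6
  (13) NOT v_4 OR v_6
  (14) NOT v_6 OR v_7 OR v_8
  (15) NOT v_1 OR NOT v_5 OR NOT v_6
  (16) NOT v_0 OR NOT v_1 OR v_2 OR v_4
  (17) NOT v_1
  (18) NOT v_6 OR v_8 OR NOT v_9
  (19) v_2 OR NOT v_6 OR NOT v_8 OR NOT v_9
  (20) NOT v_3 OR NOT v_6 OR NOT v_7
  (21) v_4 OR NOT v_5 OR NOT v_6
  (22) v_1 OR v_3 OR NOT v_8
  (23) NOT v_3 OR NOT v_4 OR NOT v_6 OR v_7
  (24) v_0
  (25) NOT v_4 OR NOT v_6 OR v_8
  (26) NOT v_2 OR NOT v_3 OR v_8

v_0 = True; v_1 = False; v_2 = True; v_3 = False; v_4 = False; v_5 = False; v_6 = True; v_7 = True; v_8 = False; v_9 = False

Unit clause (NOT v_1) forces v_1 = False.
Unit clause (v_0) forces v_0 = True.
In (v_1 OR v_6) only v_6 is left, so v_6 = True.
Try v_2 = False:
  (v_1 OR v_2 OR v_5) forces v_5 = True.
  (v_4 OR NOT v_5 OR NOT v_6) forces v_4 = True.
  (NOT v_4 OR NOT v_6 OR NOT v_8) forces v_8 = False.
  clause (NOT v_4 OR NOT v_6 OR v_8) is falsified — backtrack.
So v_2 = True.
Set v_3 = False.
  then (v_1 OR v_3 OR NOT v_8) forces v_8 = False.
  then (NOT v_4 OR NOT v_6 OR v_8) forces v_4 = False.
  then (NOT v_6 OR v_7 OR v_8) forces v_7 = True.
  then (NOT v_6 OR v_8 OR NOT v_9) forces v_9 = False.
  then (v_4 OR NOT v_5 OR NOT v_6) forces v_5 = False.
All clauses satisfied.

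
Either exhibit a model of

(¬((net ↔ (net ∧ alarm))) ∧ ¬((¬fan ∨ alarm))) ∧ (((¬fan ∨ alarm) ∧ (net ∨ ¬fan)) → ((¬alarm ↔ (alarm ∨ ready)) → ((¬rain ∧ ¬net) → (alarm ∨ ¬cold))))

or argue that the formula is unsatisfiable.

fan = True, alarm = False, rain = True, cold = False, net = True, ready = True

  ¬((net ↔ (net ∧ alarm))) ∧ ¬((¬fan ∨ alarm)) = True
    ¬((net ↔ (net ∧ alarm))) = True
      net ↔ (net ∧ alarm) = False
        net ∧ alarm = False
    ¬((¬fan ∨ alarm)) = True
      ¬fan ∨ alarm = False
        ¬fan = False
  ((¬fan ∨ alarm) ∧ (net ∨ ¬fan)) → ((¬alarm ↔ (alarm ∨ ready)) → ((¬rain ∧ ¬net) → (alarm ∨ ¬cold))) = True
    (¬fan ∨ alarm) ∧ (net ∨ ¬fan) = False
      ¬fan ∨ alarm = False
        ¬fan = False
      net ∨ ¬fan = True
        ¬fan = False
    (¬alarm ↔ (alarm ∨ ready)) → ((¬rain ∧ ¬net) → (alarm ∨ ¬cold)) = True
      ¬alarm ↔ (alarm ∨ ready) = True
        ¬alarm = True
        alarm ∨ ready = True
      (¬rain ∧ ¬net) → (alarm ∨ ¬cold) = True
        ¬rain ∧ ¬net = False
          ¬rain = False
          ¬net = False
        alarm ∨ ¬cold = True
          ¬cold = True
Both conjuncts True, so the formula holds.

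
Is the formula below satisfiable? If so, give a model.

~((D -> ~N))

D = True, N = True

  ~((D -> ~N)) = True
    D -> ~N = False
      ~N = False
The formula evaluates to True.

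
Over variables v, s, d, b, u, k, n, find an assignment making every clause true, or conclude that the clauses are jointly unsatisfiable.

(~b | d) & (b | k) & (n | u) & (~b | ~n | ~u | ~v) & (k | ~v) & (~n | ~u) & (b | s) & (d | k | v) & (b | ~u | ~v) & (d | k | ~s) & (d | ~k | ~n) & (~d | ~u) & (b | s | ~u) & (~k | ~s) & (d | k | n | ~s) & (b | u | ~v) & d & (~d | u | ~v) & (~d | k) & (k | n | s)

v: False, s: False, d: True, b: True, u: False, k: True, n: True

Unit clause (d) forces d = True.
In (~d | k) only k is left, so k = True.
In (~d | ~u) only ~u is left, so u = False.
In (~k | ~s) only ~s is left, so s = False.
In (~d | u | ~v) only ~v is left, so v = False.
In (n | u) only n is left, so n = True.
In (b | s) only b is left, so b = True.
All clauses satisfied.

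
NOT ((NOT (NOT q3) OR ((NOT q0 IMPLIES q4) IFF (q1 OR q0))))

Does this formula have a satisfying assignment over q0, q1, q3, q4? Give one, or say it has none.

q0=F; q1=T; q3=F; q4=F

  NOT ((NOT (NOT q3) OR ((NOT q0 IMPLIES q4) IFF (q1 OR q0)))) = True
    NOT (NOT q3) OR ((NOT q0 IMPLIES q4) IFF (q1 OR q0)) = False
      NOT (NOT q3) = False
        NOT q3 = True
      (NOT q0 IMPLIES q4) IFF (q1 OR q0) = False
        NOT q0 IMPLIES q4 = False
          NOT q0 = True
        q1 OR q0 = True
The formula evaluates to True.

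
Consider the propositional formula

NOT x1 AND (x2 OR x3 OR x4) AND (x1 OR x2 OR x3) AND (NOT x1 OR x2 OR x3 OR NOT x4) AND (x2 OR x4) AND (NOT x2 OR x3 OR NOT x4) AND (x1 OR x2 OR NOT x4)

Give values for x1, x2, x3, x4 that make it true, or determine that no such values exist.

Unit clause (NOT x1) forces x1 = False.
Try x2 = False:
  (x1 OR x2 OR x3) forces x3 = True.
  (x2 OR x4) forces x4 = True.
  clause (x1 OR x2 OR NOT x4) is falsified — backtrack.
So x2 = True.
Set x3 = True.
Set x4 = True.
All clauses satisfied.

x1 = False, x2 = True, x3 = True, x4 = True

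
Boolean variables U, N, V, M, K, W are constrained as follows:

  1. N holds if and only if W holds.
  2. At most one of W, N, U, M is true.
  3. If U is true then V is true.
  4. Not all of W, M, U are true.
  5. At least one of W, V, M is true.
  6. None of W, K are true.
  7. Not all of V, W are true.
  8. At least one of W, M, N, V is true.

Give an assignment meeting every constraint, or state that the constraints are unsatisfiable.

U = True, N = False, V = True, M = False, K = False, W = False

  (1) N=F, W=F — same ✓
  (2) {W, N, U, M}: 1 true — at most one ✓
  (3) U=T ⇒ V: T ✓
  (4) {W, M, U}: 1/3 true — not all ✓
  (5) {W, V, M}: 1 true — at least one ✓
  (6) {W, K}: 0 true — none ✓
  (7) {V, W}: 1/2 true — not all ✓
  (8) {W, M, N, V}: 1 true — at least one ✓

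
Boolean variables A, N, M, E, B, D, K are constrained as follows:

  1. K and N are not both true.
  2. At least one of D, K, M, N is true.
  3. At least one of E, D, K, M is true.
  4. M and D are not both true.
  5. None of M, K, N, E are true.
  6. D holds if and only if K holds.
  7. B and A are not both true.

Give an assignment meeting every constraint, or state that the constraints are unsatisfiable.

No satisfying assignment exists.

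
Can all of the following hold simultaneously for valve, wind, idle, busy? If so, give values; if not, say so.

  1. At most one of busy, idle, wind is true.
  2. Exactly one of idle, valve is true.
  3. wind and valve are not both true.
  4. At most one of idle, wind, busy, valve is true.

valve = True, wind = False, idle = False, busy = False

  (1) {busy, idle, wind}: 0 true — at most one ✓
  (2) {idle, valve}: 1 true — exactly one ✓
  (3) wind=F, valve=T — not both ✓
  (4) {idle, wind, busy, valve}: 1 true — at most one ✓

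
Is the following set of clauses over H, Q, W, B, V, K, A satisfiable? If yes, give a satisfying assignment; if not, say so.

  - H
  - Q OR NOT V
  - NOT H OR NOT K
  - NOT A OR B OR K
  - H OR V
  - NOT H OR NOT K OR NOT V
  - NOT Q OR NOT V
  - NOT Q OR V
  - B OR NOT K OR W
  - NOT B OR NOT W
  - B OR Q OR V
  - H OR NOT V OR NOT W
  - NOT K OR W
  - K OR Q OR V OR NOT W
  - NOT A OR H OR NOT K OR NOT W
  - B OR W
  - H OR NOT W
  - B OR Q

Unit clause (H) forces H = True.
In (NOT H OR NOT K) only NOT K is left, so K = False.
Set Q = False.
  then (Q OR NOT V) forces V = False.
  then (B OR Q OR V) forces B = True.
  then (K OR Q OR V OR NOT W) forces W = False.
Set A = False.
All clauses satisfied.

H = True; Q = False; W = False; B = True; V = False; K = False; A = False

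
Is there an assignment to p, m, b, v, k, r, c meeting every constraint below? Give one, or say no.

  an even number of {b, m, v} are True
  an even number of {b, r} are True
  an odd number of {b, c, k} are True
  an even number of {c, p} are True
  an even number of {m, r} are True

p = False, m = False, b = False, v = False, k = True, r = False, c = False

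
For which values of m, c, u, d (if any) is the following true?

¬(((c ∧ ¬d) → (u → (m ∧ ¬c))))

m=T, c=T, u=T, d=F

  ¬(((c ∧ ¬d) → (u → (m ∧ ¬c)))) = True
    (c ∧ ¬d) → (u → (m ∧ ¬c)) = False
      c ∧ ¬d = True
        ¬d = True
      u → (m ∧ ¬c) = False
        m ∧ ¬c = False
          ¬c = False
The formula evaluates to True.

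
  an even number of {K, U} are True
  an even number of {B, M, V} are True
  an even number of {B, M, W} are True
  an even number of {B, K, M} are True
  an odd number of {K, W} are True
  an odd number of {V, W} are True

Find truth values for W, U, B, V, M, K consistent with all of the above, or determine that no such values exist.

Unsatisfiable — no assignment works.

Adding constraints 3, 4, 5 mod 2: every variable appears an even number of times on the left, so the left side is 0.
But the right sides sum to 1 (mod 2). 0 ≠ 1 — the system is inconsistent.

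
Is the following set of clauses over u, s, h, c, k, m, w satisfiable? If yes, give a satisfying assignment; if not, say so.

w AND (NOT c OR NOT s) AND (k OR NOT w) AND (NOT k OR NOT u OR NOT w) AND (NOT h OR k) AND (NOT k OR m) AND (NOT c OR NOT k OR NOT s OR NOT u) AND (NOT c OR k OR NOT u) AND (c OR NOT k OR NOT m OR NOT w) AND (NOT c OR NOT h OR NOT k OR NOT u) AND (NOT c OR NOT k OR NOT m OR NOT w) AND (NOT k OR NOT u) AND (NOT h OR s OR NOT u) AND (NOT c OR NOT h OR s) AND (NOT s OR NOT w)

No satisfying assignment exists.

Case w = True:
  (k OR NOT w) forces k = True.
  (NOT k OR NOT u OR NOT w) forces u = False.
  (NOT k OR m) forces m = True.
  (c OR NOT k OR NOT m OR NOT w) forces c = True.
  Clause (NOT c OR NOT k OR NOT m OR NOT w) is falsified — contradiction.
Case w = False:
  Clause (w) is falsified — contradiction.
Both cases fail, so the formula is unsatisfiable.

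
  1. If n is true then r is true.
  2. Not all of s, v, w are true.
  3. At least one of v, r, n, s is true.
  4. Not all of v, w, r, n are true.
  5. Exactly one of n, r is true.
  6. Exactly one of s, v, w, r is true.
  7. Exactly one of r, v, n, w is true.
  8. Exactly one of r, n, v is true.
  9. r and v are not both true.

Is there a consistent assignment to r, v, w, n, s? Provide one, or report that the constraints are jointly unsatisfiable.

r=T, v=F, w=F, n=F, s=F

  (1) n=F ⇒ r: vacuous ✓
  (2) {s, v, w}: 0/3 true — not all ✓
  (3) {v, r, n, s}: 1 true — at least one ✓
  (4) {v, w, r, n}: 1/4 true — not all ✓
  (5) {n, r}: 1 true — exactly one ✓
  (6) {s, v, w, r}: 1 true — exactly one ✓
  (7) {r, v, n, w}: 1 true — exactly one ✓
  (8) {r, n, v}: 1 true — exactly one ✓
  (9) r=T, v=F — not both ✓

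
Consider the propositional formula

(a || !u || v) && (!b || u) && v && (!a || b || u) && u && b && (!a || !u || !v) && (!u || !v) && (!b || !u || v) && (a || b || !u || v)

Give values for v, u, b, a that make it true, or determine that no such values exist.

UNSATISFIABLE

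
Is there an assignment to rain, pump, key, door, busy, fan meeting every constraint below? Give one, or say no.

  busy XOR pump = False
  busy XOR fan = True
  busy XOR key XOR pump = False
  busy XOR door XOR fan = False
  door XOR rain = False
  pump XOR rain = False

rain: True, pump: True, key: False, door: True, busy: True, fan: False

busy XOR pump = T XOR T = False ✓
busy XOR fan = T XOR F = True ✓
busy XOR key XOR pump = T XOR F XOR T = False ✓
busy XOR door XOR fan = T XOR T XOR F = False ✓
door XOR rain = T XOR T = False ✓
pump XOR rain = T XOR T = False ✓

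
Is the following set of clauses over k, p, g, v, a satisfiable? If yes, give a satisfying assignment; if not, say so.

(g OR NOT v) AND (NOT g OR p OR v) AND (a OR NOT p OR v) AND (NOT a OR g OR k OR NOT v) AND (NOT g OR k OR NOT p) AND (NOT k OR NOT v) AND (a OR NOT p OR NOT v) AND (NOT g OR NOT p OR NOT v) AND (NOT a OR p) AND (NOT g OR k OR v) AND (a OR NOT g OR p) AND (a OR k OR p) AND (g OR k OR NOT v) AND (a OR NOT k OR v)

Set k = False.
Try p = False:
  (NOT a OR p) forces a = False.
  clause (a OR k OR p) is falsified — backtrack.
So p = True.
  then (NOT g OR k OR NOT p) forces g = False.
  then (g OR k OR NOT v) forces v = False.
  then (a OR NOT p OR v) forces a = True.
All clauses satisfied.

k = False, p = True, g = False, v = False, a = True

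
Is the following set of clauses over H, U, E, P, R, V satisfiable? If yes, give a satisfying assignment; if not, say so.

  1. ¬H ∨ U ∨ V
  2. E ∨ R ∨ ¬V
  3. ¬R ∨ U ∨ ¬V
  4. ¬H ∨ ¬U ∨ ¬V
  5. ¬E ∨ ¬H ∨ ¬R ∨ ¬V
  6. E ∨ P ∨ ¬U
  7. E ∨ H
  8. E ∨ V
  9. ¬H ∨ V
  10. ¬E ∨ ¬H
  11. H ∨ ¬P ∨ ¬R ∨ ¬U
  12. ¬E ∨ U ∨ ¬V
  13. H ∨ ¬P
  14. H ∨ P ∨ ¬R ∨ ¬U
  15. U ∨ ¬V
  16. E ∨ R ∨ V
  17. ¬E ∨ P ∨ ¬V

Set H = False.
  then (E ∨ H) forces E = True.
  then (H ∨ ¬P) forces P = False.
  then (¬E ∨ P ∨ ¬V) forces V = False.
Set U = False.
Set R = False.
All clauses satisfied.

H=F; U=F; E=T; P=F; R=F; V=F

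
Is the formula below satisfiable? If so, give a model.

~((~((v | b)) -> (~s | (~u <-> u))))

u = False, b = False, s = True, v = False

  ~((~((v | b)) -> (~s | (~u <-> u)))) = True
    ~((v | b)) -> (~s | (~u <-> u)) = False
      ~((v | b)) = True
        v | b = False
      ~s | (~u <-> u) = False
        ~s = False
        ~u <-> u = False
          ~u = True
The formula evaluates to True.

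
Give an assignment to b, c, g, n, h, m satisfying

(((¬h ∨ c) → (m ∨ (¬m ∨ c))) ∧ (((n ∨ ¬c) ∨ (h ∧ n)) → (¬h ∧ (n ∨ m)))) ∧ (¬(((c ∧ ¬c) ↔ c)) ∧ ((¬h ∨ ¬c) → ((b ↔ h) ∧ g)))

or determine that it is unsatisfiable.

b: True; c: True; g: False; n: False; h: True; m: False

  ((¬h ∨ c) → (m ∨ (¬m ∨ c))) ∧ (((n ∨ ¬c) ∨ (h ∧ n)) → (¬h ∧ (n ∨ m))) = True
    (¬h ∨ c) → (m ∨ (¬m ∨ c)) = True
      ¬h ∨ c = True
        ¬h = False
      m ∨ (¬m ∨ c) = True
        ¬m ∨ c = True
          ¬m = True
    ((n ∨ ¬c) ∨ (h ∧ n)) → (¬h ∧ (n ∨ m)) = True
      (n ∨ ¬c) ∨ (h ∧ n) = False
        n ∨ ¬c = False
          ¬c = False
        h ∧ n = False
      ¬h ∧ (n ∨ m) = False
        ¬h = False
        n ∨ m = False
  ¬(((c ∧ ¬c) ↔ c)) ∧ ((¬h ∨ ¬c) → ((b ↔ h) ∧ g)) = True
    ¬(((c ∧ ¬c) ↔ c)) = True
      (c ∧ ¬c) ↔ c = False
        c ∧ ¬c = False
          ¬c = False
    (¬h ∨ ¬c) → ((b ↔ h) ∧ g) = True
      ¬h ∨ ¬c = False
        ¬h = False
        ¬c = False
      (b ↔ h) ∧ g = False
        b ↔ h = True
Both conjuncts True, so the formula holds.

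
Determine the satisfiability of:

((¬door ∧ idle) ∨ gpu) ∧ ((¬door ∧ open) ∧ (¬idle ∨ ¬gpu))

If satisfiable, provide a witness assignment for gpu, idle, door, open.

gpu = True; idle = False; door = False; open = True

  (¬door ∧ idle) ∨ gpu = True
    ¬door ∧ idle = False
      ¬door = True
  (¬door ∧ open) ∧ (¬idle ∨ ¬gpu) = True
    ¬door ∧ open = True
      ¬door = True
    ¬idle ∨ ¬gpu = True
      ¬idle = True
      ¬gpu = False
Both conjuncts True, so the formula holds.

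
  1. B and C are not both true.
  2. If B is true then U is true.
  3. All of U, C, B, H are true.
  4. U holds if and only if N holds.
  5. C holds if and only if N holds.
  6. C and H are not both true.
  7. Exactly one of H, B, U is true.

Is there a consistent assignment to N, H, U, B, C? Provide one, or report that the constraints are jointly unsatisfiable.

Case H = True:
  (3) forces U = True.
  Constraint (7) is violated (H=T, U=T) — contradiction.
Case H = False:
  Constraint (3) is violated (H=F) — contradiction.
Both cases fail — unsatisfiable.

Unsatisfiable — no assignment works.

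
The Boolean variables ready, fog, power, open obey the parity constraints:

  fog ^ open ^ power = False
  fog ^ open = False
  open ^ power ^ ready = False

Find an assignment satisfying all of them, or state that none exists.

ready: True, fog: True, power: False, open: True

fog ^ open ^ power = T ^ T ^ F = False ✓
fog ^ open = T ^ T = False ✓
open ^ power ^ ready = T ^ F ^ T = False ✓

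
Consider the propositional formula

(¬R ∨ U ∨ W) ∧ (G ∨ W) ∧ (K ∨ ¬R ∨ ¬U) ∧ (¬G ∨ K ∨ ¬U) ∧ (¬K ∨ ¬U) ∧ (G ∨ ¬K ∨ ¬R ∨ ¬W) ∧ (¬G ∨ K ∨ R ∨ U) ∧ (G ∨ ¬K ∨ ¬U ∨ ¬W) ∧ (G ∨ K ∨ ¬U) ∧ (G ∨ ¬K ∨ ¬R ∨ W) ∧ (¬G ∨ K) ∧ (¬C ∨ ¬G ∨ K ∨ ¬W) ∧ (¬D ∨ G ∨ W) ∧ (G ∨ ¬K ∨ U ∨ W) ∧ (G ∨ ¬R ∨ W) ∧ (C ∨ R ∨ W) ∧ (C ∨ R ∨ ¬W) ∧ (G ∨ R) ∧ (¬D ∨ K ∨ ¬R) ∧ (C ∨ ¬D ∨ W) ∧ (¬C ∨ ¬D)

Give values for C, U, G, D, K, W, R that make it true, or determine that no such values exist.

C: True, U: False, G: False, D: False, K: False, W: True, R: True

Set C = True.
  then (¬C ∨ ¬D) forces D = False.
Set U = False.
Set G = False.
  then (G ∨ W) forces W = True.
  then (G ∨ R) forces R = True.
  then (G ∨ ¬K ∨ ¬R ∨ ¬W) forces K = False.
All clauses satisfied.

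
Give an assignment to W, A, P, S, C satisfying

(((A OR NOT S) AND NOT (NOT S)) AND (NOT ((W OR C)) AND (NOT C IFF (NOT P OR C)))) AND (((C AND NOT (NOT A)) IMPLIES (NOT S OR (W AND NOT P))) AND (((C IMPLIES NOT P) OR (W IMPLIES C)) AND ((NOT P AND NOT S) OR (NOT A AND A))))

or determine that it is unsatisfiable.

The formula is unsatisfiable.

Case C = True: the conjunct NOT ((W OR C)) becomes NOT ((W OR True)) = False.
Case C = False: the formula simplifies to (((A OR NOT S) AND NOT (NOT S)) AND (NOT W AND NOT P)) AND ((NOT P AND NOT S) OR (NOT A AND A)).
  S = True: simplifies to (A AND (NOT W AND NOT P)) AND (NOT A AND A).
    A = True: the conjunct NOT A is False.
    A = False: the conjunct A is False.
  S = False: the conjunct NOT (NOT S) becomes NOT (NOT False) = False.
Both cases fail — unsatisfiable.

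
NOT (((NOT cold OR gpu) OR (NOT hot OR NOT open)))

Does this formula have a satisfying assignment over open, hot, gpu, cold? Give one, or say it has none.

open = True; hot = True; gpu = False; cold = True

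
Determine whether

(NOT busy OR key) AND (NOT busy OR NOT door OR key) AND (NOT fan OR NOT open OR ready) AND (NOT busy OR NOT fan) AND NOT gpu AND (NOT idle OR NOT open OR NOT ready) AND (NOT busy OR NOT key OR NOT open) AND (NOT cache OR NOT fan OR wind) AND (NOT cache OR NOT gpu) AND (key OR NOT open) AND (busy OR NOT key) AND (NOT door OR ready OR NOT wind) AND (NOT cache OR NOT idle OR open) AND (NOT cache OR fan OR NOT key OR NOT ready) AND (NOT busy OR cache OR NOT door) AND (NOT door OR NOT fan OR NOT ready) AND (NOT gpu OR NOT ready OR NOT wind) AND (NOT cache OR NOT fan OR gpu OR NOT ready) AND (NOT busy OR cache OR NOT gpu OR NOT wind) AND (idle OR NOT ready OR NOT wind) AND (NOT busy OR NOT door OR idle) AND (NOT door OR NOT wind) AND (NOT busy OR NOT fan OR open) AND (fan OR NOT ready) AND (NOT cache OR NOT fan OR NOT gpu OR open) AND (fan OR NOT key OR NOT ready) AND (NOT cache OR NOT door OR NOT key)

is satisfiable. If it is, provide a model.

Unit clause (NOT gpu) forces gpu = False.
Set busy = False.
  then (busy OR NOT key) forces key = False.
  then (key OR NOT open) forces open = False.
Set door = False.
Set fan = False.
  then (fan OR NOT ready) forces ready = False.
Set cache = True.
  then (NOT cache OR NOT idle OR open) forces idle = False.
Set wind = False.
All clauses satisfied.

busy = False, door = False, fan = False, key = False, cache = True, wind = False, gpu = False, idle = False, open = False, ready = False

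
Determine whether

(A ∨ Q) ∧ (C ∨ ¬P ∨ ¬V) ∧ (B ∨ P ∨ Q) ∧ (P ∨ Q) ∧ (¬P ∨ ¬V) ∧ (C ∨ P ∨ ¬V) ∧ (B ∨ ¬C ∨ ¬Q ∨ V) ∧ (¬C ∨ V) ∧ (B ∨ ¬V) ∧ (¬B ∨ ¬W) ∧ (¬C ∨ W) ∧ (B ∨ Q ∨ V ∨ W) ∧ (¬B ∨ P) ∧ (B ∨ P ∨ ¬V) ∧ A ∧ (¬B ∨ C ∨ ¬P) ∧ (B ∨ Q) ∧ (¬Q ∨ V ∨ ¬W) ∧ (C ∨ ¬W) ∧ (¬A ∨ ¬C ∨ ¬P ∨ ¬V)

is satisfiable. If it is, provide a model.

Unit clause (A) forces A = True.
Try W = True:
  (¬B ∨ ¬W) forces B = False.
  (B ∨ ¬V) forces V = False.
  (¬C ∨ V) forces C = False.
  clause (C ∨ ¬W) is falsified — backtrack.
So W = False.
  then (¬C ∨ W) forces C = False.
Try Q = False:
  (P ∨ Q) forces P = True.
  (C ∨ ¬P ∨ ¬V) forces V = False.
  (B ∨ Q ∨ V ∨ W) forces B = True.
  clause (¬B ∨ C ∨ ¬P) is falsified — backtrack.
So Q = True.
Set P = False.
  then (C ∨ P ∨ ¬V) forces V = False.
  then (¬B ∨ P) forces B = False.
All clauses satisfied.

A: True; W: False; Q: True; P: False; V: False; C: False; B: False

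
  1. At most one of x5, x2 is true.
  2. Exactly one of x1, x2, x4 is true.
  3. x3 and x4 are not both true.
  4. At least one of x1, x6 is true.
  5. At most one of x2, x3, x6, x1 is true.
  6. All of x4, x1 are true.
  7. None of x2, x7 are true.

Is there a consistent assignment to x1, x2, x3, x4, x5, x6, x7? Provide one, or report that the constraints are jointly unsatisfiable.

No satisfying assignment exists.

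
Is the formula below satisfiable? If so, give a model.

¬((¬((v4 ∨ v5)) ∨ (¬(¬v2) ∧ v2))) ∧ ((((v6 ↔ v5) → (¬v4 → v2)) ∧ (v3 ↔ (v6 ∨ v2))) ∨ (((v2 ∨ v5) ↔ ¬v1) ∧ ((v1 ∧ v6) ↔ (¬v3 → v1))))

v1: True; v2: False; v3: False; v4: False; v5: True; v6: False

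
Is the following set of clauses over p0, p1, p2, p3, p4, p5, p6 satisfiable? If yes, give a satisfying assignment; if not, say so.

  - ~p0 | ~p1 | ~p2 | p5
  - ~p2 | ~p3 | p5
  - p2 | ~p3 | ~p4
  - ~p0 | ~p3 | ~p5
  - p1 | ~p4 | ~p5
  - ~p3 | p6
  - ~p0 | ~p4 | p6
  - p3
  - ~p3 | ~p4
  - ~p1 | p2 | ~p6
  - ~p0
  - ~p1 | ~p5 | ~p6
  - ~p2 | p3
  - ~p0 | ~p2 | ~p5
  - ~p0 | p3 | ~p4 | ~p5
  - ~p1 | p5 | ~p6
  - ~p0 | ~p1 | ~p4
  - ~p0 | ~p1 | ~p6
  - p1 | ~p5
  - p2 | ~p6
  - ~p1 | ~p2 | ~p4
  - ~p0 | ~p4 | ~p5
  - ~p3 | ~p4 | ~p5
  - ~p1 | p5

Case p0 = True:
  Clause (~p0) is falsified — contradiction.
Case p0 = False:
  (p3) forces p3 = True.
  (~p3 | p6) forces p6 = True.
  (~p3 | ~p4) forces p4 = False.
  (p2 | ~p6) forces p2 = True.
  (~p2 | ~p3 | p5) forces p5 = True.
  (~p1 | ~p5 | ~p6) forces p1 = False.
  Clause (p1 | ~p5) is falsified — contradiction.
Both cases fail, so the formula is unsatisfiable.

The formula is unsatisfiable.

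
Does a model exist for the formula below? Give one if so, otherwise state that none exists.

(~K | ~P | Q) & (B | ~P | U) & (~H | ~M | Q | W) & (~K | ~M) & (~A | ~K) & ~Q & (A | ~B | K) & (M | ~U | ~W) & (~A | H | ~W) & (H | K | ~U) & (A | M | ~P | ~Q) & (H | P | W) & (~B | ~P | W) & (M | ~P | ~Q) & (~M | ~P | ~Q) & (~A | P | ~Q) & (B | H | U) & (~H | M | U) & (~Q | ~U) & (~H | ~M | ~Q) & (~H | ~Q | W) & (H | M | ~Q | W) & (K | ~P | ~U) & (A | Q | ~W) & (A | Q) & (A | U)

K = False, B = False, H = True, M = False, A = True, Q = False, W = False, P = False, U = True

Unit clause (~Q) forces Q = False.
In (A | Q) only A is left, so A = True.
In (~A | ~K) only ~K is left, so K = False.
Set B = False.
Set H = True.
Set M = False.
  then (~H | M | U) forces U = True.
  then (K | ~P | ~U) forces P = False.
  then (M | ~U | ~W) forces W = False.
All clauses satisfied.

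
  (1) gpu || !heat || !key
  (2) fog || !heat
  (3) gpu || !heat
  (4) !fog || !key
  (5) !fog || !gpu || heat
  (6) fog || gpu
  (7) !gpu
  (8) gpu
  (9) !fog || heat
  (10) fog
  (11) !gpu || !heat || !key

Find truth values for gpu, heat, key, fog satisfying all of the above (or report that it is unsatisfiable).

Case gpu = True:
  Clause (!gpu) is falsified — contradiction.
Case gpu = False:
  Clause (gpu) is falsified — contradiction.
Both cases fail, so the formula is unsatisfiable.

UNSATISFIABLE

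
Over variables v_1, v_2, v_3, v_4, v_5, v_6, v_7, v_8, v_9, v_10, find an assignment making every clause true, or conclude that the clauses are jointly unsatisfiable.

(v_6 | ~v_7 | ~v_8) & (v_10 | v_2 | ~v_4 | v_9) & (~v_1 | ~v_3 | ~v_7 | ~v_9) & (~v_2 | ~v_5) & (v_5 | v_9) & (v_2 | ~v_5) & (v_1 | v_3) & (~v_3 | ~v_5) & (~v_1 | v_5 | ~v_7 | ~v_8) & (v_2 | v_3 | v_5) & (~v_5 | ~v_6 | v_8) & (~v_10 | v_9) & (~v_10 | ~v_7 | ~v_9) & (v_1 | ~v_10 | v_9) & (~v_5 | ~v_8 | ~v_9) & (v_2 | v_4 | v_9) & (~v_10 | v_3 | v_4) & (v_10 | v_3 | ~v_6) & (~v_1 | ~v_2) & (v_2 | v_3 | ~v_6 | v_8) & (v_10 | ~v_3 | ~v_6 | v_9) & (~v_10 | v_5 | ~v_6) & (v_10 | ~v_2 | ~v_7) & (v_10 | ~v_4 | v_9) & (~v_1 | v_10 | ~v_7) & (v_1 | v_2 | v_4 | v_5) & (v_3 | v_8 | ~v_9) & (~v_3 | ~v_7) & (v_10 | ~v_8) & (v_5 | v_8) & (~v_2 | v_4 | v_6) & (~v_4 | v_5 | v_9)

Set v_1 = True.
  then (~v_1 | ~v_2) forces v_2 = False.
  then (v_2 | ~v_5) forces v_5 = False.
  then (v_2 | v_3 | v_5) forces v_3 = True.
  then (~v_3 | ~v_7) forces v_7 = False.
  then (v_5 | v_8) forces v_8 = True.
  then (v_5 | v_9) forces v_9 = True.
  then (v_10 | ~v_8) forces v_10 = True.
  then (~v_10 | v_5 | ~v_6) forces v_6 = False.
Set v_4 = True.
All clauses satisfied.

v_1 = True; v_2 = False; v_3 = True; v_4 = True; v_5 = False; v_6 = False; v_7 = False; v_8 = True; v_9 = True; v_10 = True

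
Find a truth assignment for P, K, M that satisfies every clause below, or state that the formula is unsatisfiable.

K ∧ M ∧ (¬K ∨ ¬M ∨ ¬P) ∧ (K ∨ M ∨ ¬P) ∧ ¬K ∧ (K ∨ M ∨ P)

Case K = True:
  Clause (¬K) is falsified — contradiction.
Case K = False:
  Clause (K) is falsified — contradiction.
Both cases fail, so the formula is unsatisfiable.

Unsatisfiable — no assignment works.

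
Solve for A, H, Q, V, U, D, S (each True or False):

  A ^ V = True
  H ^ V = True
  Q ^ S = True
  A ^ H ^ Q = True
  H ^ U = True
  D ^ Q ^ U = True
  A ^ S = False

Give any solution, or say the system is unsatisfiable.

A = False; H = False; Q = True; V = True; U = True; D = True; S = False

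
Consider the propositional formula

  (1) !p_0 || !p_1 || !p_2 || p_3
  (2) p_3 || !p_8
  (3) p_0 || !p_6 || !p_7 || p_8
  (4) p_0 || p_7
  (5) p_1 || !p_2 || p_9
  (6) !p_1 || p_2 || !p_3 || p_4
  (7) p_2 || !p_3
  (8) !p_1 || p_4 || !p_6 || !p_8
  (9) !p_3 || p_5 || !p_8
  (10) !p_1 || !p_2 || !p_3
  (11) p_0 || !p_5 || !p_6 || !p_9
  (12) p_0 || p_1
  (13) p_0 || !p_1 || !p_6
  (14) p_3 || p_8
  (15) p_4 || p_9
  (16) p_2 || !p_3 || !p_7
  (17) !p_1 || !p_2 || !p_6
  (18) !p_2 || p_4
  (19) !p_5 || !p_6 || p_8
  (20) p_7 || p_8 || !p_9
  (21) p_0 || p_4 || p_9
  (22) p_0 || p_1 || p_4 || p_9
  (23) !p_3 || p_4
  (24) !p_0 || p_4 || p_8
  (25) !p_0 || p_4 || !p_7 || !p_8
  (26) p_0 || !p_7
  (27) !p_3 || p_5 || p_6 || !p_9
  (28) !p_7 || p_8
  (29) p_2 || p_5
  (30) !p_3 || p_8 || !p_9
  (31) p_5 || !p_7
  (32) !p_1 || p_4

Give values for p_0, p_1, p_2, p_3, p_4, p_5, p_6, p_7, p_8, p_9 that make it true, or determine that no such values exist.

Try p_0 = False:
  (p_0 || p_7) forces p_7 = True.
  clause (p_0 || !p_7) is falsified — backtrack.
So p_0 = True.
Set p_1 = False.
Set p_2 = True.
  then (p_1 || !p_2 || p_9) forces p_9 = True.
  then (!p_2 || p_4) forces p_4 = True.
Set p_3 = True.
  then (!p_3 || p_8 || !p_9) forces p_8 = True.
  then (!p_3 || p_5 || !p_8) forces p_5 = True.
Set p_6 = False.
Set p_7 = False.
All clauses satisfied.

p_0 = True, p_1 = False, p_2 = True, p_3 = True, p_4 = True, p_5 = True, p_6 = False, p_7 = False, p_8 = True, p_9 = True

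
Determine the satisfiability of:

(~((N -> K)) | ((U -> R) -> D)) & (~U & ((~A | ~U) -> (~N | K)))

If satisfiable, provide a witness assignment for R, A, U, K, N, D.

R = False, A = True, U = False, K = False, N = False, D = True

  ~((N -> K)) | ((U -> R) -> D) = True
    ~((N -> K)) = False
      N -> K = True
    (U -> R) -> D = True
      U -> R = True
  ~U & ((~A | ~U) -> (~N | K)) = True
    ~U = True
    (~A | ~U) -> (~N | K) = True
      ~A | ~U = True
        ~A = False
        ~U = True
      ~N | K = True
        ~N = True
Both conjuncts True, so the formula holds.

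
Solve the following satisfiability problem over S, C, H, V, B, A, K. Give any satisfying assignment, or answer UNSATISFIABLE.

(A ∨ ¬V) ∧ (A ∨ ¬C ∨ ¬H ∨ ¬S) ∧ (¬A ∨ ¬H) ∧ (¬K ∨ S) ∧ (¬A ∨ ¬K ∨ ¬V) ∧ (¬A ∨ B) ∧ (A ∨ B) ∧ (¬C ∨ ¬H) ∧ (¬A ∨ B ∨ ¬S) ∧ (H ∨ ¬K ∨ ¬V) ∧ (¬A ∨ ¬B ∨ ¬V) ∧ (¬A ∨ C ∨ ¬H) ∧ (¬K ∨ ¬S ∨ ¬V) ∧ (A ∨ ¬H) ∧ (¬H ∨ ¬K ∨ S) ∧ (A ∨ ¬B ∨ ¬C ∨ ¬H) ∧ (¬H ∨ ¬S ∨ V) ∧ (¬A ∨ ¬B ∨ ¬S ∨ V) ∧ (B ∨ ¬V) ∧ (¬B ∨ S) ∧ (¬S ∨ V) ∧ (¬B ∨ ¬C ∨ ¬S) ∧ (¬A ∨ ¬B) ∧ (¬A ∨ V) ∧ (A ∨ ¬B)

Case B = True:
  (¬B ∨ S) forces S = True.
  (¬S ∨ V) forces V = True.
  (A ∨ ¬V) forces A = True.
  Clause (¬A ∨ ¬B ∨ ¬V) is falsified — contradiction.
Case B = False:
  (¬A ∨ B) forces A = False.
  Clause (A ∨ B) is falsified — contradiction.
Both cases fail, so the formula is unsatisfiable.

Unsatisfiable — no assignment works.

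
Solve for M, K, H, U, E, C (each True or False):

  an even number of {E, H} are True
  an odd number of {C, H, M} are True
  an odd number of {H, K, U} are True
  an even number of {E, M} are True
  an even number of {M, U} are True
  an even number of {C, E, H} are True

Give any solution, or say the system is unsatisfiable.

Unsatisfiable — no assignment works.

Adding constraints 2, 4, 6 mod 2: every variable appears an even number of times on the left, so the left side is 0.
But the right sides sum to 1 (mod 2). 0 ≠ 1 — the system is inconsistent.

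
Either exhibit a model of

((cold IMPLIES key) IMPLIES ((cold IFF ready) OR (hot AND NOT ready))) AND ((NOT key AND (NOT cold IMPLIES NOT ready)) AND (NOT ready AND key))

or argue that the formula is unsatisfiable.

Case key = True: the conjunct NOT key is False.
Case key = False: the conjunct key is False.
Both cases fail — unsatisfiable.

Unsatisfiable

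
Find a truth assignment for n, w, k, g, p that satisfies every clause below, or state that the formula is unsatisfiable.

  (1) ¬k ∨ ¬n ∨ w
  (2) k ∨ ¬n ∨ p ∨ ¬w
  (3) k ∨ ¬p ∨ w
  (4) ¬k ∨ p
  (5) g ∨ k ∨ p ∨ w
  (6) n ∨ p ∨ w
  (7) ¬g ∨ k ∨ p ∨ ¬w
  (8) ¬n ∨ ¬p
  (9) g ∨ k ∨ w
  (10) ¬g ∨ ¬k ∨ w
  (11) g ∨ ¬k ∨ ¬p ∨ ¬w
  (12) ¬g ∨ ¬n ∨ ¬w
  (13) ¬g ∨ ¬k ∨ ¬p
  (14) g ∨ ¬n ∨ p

n=F, w=T, k=F, g=F, p=T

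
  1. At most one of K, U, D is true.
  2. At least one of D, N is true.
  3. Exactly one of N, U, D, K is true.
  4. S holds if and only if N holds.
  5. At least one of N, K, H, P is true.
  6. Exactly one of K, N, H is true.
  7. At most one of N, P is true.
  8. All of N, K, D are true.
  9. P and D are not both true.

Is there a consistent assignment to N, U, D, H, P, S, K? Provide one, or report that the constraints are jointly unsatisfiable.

Case D = True:
  (1) with D=T forces K = False.
  Constraint (8) is violated (K=F) — contradiction.
Case D = False:
  Constraint (8) is violated (D=F) — contradiction.
Both cases fail — unsatisfiable.

The formula is unsatisfiable.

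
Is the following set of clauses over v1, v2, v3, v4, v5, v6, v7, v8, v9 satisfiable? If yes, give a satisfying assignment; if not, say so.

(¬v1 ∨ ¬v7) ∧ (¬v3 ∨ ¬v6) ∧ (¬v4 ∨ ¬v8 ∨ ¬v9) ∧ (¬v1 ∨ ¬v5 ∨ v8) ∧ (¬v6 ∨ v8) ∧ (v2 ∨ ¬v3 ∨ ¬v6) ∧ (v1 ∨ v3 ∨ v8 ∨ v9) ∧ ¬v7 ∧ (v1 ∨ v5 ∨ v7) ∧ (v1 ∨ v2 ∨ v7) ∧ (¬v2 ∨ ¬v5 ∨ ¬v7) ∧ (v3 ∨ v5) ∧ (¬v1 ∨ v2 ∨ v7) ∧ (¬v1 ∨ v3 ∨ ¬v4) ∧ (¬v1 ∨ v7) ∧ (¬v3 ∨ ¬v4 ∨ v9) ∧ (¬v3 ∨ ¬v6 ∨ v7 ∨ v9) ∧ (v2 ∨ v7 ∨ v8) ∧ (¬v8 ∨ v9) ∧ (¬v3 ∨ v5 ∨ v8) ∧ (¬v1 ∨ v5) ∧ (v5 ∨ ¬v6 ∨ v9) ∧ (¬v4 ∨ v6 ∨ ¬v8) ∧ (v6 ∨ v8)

Unit clause (¬v7) forces v7 = False.
In (¬v1 ∨ v7) only ¬v1 is left, so v1 = False.
In (v1 ∨ v5 ∨ v7) only v5 is left, so v5 = True.
In (v1 ∨ v2 ∨ v7) only v2 is left, so v2 = True.
Set v3 = False.
Set v4 = False.
Set v6 = False.
  then (v6 ∨ v8) forces v8 = True.
  then (¬v8 ∨ v9) forces v9 = True.
All clauses satisfied.

v1 = False; v2 = True; v3 = False; v4 = False; v5 = True; v6 = False; v7 = False; v8 = True; v9 = True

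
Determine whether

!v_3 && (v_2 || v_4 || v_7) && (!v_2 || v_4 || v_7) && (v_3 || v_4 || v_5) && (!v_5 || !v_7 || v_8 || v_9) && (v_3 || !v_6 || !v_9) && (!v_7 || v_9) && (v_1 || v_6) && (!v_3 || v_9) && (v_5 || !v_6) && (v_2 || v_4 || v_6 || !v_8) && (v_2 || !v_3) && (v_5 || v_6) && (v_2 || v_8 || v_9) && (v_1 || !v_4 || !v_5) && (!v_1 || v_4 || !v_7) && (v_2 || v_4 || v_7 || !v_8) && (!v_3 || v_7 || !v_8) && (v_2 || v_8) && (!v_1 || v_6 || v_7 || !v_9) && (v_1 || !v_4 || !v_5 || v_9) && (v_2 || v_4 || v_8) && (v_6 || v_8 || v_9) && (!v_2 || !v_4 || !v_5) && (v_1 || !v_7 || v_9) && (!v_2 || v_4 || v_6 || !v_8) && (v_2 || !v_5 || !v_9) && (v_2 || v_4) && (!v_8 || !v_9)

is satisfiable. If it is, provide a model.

v_1 = True, v_2 = False, v_3 = False, v_4 = True, v_5 = True, v_6 = False, v_7 = False, v_8 = True, v_9 = False

Unit clause (!v_3) forces v_3 = False.
Set v_1 = True.
Set v_2 = False.
  then (v_2 || v_8) forces v_8 = True.
  then (v_2 || v_4) forces v_4 = True.
  then (!v_8 || !v_9) forces v_9 = False.
  then (!v_7 || v_9) forces v_7 = False.
Set v_5 = True.
Set v_6 = False.
All clauses satisfied.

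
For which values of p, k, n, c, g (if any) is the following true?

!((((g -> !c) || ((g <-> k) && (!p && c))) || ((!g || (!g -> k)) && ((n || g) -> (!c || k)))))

p: False, k: False, n: False, c: True, g: True

  !((((g -> !c) || ((g <-> k) && (!p && c))) || ((!g || (!g -> k)) && ((n || g) -> (!c || k))))) = True
    ((g -> !c) || ((g <-> k) && (!p && c))) || ((!g || (!g -> k)) && ((n || g) -> (!c || k))) = False
      (g -> !c) || ((g <-> k) && (!p && c)) = False
        g -> !c = False
          !c = False
        (g <-> k) && (!p && c) = False
          g <-> k = False
          !p && c = True
            !p = True
      (!g || (!g -> k)) && ((n || g) -> (!c || k)) = False
        !g || (!g -> k) = True
          !g = False
          !g -> k = True
            !g = False
        (n || g) -> (!c || k) = False
          n || g = True
          !c || k = False
            !c = False
The formula evaluates to True.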